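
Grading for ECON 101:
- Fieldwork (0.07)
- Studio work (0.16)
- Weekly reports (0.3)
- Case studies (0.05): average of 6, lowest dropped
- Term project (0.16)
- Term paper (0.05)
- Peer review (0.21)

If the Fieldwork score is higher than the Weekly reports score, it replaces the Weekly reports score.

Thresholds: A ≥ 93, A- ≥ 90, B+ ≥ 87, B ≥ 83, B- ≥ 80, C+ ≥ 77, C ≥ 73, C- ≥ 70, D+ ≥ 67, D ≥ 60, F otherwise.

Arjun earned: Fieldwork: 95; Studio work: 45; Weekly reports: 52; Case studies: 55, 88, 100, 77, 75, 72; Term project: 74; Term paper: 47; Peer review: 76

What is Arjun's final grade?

C

Case studies: drop 55 → average of remaining 5 = 412/5 = 82.4
Fieldwork (95) > Weekly reports (52), so Weekly reports counts as 95.
Weighted total:
  Fieldwork 95 × 0.07 = 6.65
  Studio work 45 × 0.16 = 7.2
  Weekly reports 95 × 0.3 = 28.5
  Case studies 82.4 × 0.05 = 4.12
  Term project 74 × 0.16 = 11.84
  Term paper 47 × 0.05 = 2.35
  Peer review 76 × 0.21 = 15.96
Sum = 76.62
76.62 is ≥ 73 and < 77 → C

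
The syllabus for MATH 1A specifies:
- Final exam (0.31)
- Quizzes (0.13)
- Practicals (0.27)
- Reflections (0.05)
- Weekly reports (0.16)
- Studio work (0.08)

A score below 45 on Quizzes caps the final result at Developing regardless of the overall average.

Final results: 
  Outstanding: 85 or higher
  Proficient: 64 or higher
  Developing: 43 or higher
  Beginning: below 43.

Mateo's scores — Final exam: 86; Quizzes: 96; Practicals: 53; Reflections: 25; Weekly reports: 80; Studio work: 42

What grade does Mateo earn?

Quizzes score 96 ≥ 45: minimum met.
Weighted total:
  Final exam 86 × 0.31 = 26.66
  Quizzes 96 × 0.13 = 12.48
  Practicals 53 × 0.27 = 14.31
  Reflections 25 × 0.05 = 1.25
  Weekly reports 80 × 0.16 = 12.8
  Studio work 42 × 0.08 = 3.36
Sum = 70.86
70.86 is ≥ 64 and < 85 → Proficient

Proficient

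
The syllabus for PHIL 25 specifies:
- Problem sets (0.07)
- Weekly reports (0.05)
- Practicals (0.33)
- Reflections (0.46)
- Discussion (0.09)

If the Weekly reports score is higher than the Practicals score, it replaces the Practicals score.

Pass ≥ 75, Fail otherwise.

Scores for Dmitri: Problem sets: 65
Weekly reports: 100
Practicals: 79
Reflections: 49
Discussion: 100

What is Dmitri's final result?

Weekly reports (100) > Practicals (79), so Practicals counts as 100.
Weighted total:
  Problem sets 65 × 0.07 = 4.55
  Weekly reports 100 × 0.05 = 5
  Practicals 100 × 0.33 = 33
  Reflections 49 × 0.46 = 22.54
  Discussion 100 × 0.09 = 9
Sum = 74.09
74.09 < 75 → Fail

Fail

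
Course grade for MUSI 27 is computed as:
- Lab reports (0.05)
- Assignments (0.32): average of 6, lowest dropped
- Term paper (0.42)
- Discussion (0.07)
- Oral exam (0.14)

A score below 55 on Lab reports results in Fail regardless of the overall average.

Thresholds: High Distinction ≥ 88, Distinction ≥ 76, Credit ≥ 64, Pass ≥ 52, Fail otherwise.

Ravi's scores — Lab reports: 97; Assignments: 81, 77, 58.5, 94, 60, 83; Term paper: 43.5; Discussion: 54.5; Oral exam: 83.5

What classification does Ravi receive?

Assignments: drop 58.5 → average of remaining 5 = 395/5 = 79
Lab reports score 97 ≥ 55: minimum met.
Weighted total:
  Lab reports 97 × 0.05 = 4.85
  Assignments 79 × 0.32 = 25.28
  Term paper 43.5 × 0.42 = 18.27
  Discussion 54.5 × 0.07 = 3.815
  Oral exam 83.5 × 0.14 = 11.69
Sum = 63.905
63.905 is ≥ 52 and < 64 → Pass

Pass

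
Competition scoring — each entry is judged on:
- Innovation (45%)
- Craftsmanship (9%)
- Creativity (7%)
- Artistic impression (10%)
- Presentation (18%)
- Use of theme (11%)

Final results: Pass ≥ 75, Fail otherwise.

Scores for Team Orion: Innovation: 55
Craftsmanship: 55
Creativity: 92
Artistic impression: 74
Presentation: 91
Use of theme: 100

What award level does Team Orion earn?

Fail

Weighted total:
  Innovation 55 × 0.45 = 24.75
  Craftsmanship 55 × 0.09 = 4.95
  Creativity 92 × 0.07 = 6.44
  Artistic impression 74 × 0.1 = 7.4
  Presentation 91 × 0.18 = 16.38
  Use of theme 100 × 0.11 = 11
Sum = 70.92
70.92 < 75 → Fail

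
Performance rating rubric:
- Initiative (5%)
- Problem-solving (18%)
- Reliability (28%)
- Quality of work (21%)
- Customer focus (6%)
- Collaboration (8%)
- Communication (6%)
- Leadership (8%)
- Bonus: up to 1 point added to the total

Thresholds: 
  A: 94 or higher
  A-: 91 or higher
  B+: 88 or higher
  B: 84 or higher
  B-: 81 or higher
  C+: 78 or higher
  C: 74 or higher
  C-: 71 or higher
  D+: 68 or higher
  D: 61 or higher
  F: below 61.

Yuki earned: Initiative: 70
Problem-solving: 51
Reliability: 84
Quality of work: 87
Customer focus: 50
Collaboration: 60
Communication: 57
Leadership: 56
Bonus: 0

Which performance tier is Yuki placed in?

D+

Weighted total:
  Initiative 70 × 0.05 = 3.5
  Problem-solving 51 × 0.18 = 9.18
  Reliability 84 × 0.28 = 23.52
  Quality of work 87 × 0.21 = 18.27
  Customer focus 50 × 0.06 = 3
  Collaboration 60 × 0.08 = 4.8
  Communication 57 × 0.06 = 3.42
  Leadership 56 × 0.08 = 4.48
Sum = 70.17
Bonus: 70.17 + 0 = 70.17
70.17 is ≥ 68 and < 71 → D+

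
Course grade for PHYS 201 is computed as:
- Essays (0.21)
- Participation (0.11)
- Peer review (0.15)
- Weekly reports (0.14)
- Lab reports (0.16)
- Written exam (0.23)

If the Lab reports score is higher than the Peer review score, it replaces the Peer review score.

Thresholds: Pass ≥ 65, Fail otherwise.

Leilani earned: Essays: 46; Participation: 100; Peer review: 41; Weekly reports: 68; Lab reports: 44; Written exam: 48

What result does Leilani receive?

Fail

Lab reports (44) > Peer review (41), so Peer review counts as 44.
Weighted total:
  Essays 46 × 0.21 = 9.66
  Participation 100 × 0.11 = 11
  Peer review 44 × 0.15 = 6.6
  Weekly reports 68 × 0.14 = 9.52
  Lab reports 44 × 0.16 = 7.04
  Written exam 48 × 0.23 = 11.04
Sum = 54.86
54.86 < 65 → Fail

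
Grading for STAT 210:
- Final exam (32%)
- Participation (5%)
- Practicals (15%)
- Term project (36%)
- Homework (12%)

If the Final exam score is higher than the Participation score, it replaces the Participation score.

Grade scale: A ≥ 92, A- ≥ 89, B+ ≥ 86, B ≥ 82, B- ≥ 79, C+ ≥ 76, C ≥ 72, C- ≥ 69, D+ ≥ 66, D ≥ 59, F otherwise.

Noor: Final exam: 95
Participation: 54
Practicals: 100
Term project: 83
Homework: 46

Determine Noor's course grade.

Final exam (95) > Participation (54), so Participation counts as 95.
Weighted total:
  Final exam 95 × 0.32 = 30.4
  Participation 95 × 0.05 = 4.75
  Practicals 100 × 0.15 = 15
  Term project 83 × 0.36 = 29.88
  Homework 46 × 0.12 = 5.52
Sum = 85.55
85.55 is ≥ 82 and < 86 → B

B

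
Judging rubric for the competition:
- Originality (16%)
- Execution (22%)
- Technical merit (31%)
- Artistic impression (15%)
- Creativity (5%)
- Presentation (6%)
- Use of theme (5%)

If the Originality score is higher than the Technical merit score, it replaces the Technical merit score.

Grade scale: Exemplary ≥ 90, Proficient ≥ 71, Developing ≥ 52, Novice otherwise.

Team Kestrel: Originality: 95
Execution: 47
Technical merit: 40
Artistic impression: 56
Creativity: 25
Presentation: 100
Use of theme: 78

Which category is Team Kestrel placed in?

Proficient

Originality (95) > Technical merit (40), so Technical merit counts as 95.
Weighted total:
  Originality 95 × 0.16 = 15.2
  Execution 47 × 0.22 = 10.34
  Technical merit 95 × 0.31 = 29.45
  Artistic impression 56 × 0.15 = 8.4
  Creativity 25 × 0.05 = 1.25
  Presentation 100 × 0.06 = 6
  Use of theme 78 × 0.05 = 3.9
Sum = 74.54
74.54 is ≥ 71 and < 90 → Proficient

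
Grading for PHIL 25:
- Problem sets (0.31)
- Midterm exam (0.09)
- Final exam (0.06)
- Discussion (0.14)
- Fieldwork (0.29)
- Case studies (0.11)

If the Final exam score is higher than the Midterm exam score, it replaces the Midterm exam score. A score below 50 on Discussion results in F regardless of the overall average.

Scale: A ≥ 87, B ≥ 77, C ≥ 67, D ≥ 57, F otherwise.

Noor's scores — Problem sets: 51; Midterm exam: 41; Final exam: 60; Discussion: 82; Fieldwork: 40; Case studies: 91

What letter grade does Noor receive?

D

Final exam (60) > Midterm exam (41), so Midterm exam counts as 60.
Discussion score 82 ≥ 50: minimum met.
Weighted total:
  Problem sets 51 × 0.31 = 15.81
  Midterm exam 60 × 0.09 = 5.4
  Final exam 60 × 0.06 = 3.6
  Discussion 82 × 0.14 = 11.48
  Fieldwork 40 × 0.29 = 11.6
  Case studies 91 × 0.11 = 10.01
Sum = 57.9
57.9 is ≥ 57 and < 67 → D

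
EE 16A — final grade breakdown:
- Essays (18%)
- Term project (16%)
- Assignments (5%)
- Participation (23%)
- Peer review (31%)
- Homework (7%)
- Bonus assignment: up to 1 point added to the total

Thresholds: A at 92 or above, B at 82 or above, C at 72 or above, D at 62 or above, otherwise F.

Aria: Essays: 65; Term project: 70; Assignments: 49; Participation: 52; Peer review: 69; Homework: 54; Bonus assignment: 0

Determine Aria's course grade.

D

Weighted total:
  Essays 65 × 0.18 = 11.7
  Term project 70 × 0.16 = 11.2
  Assignments 49 × 0.05 = 2.45
  Participation 52 × 0.23 = 11.96
  Peer review 69 × 0.31 = 21.39
  Homework 54 × 0.07 = 3.78
Sum = 62.48
Bonus assignment: 62.48 + 0 = 62.48
62.48 is ≥ 62 and < 72 → D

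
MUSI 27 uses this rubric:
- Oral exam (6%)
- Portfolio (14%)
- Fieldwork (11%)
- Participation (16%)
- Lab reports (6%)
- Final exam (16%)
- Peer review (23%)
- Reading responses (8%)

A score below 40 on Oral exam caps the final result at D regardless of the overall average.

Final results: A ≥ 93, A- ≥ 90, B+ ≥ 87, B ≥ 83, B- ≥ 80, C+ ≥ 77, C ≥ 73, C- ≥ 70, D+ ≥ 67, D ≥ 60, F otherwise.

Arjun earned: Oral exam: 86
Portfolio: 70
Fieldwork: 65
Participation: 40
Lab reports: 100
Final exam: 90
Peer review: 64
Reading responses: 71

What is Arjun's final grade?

D+

Oral exam score 86 ≥ 40: minimum met.
Weighted total:
  Oral exam 86 × 0.06 = 5.16
  Portfolio 70 × 0.14 = 9.8
  Fieldwork 65 × 0.11 = 7.15
  Participation 40 × 0.16 = 6.4
  Lab reports 100 × 0.06 = 6
  Final exam 90 × 0.16 = 14.4
  Peer review 64 × 0.23 = 14.72
  Reading responses 71 × 0.08 = 5.68
Sum = 69.31
69.31 is ≥ 67 and < 70 → D+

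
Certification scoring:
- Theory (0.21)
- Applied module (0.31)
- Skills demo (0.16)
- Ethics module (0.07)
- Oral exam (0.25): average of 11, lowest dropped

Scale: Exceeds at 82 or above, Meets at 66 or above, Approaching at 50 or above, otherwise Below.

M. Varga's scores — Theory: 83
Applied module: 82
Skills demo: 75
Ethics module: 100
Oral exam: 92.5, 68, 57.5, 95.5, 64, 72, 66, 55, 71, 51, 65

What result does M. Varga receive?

Oral exam: drop 51 → average of remaining 10 = 706.5/10 = 70.65
Weighted total:
  Theory 83 × 0.21 = 17.43
  Applied module 82 × 0.31 = 25.42
  Skills demo 75 × 0.16 = 12
  Ethics module 100 × 0.07 = 7
  Oral exam 70.65 × 0.25 = 17.6625
Sum = 79.5125
79.5125 is ≥ 66 and < 82 → Meets

Meets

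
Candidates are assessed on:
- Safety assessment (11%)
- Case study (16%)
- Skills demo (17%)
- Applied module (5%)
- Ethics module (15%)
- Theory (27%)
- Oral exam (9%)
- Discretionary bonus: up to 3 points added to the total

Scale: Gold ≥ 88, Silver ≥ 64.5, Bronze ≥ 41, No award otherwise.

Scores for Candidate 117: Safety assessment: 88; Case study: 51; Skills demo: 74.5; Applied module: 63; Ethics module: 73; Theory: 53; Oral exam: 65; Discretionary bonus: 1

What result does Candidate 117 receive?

Silver

Weighted total:
  Safety assessment 88 × 0.11 = 9.68
  Case study 51 × 0.16 = 8.16
  Skills demo 74.5 × 0.17 = 12.665
  Applied module 63 × 0.05 = 3.15
  Ethics module 73 × 0.15 = 10.95
  Theory 53 × 0.27 = 14.31
  Oral exam 65 × 0.09 = 5.85
Sum = 64.765
Discretionary bonus: 64.765 + 1 = 65.765
65.765 is ≥ 64.5 and < 88 → Silver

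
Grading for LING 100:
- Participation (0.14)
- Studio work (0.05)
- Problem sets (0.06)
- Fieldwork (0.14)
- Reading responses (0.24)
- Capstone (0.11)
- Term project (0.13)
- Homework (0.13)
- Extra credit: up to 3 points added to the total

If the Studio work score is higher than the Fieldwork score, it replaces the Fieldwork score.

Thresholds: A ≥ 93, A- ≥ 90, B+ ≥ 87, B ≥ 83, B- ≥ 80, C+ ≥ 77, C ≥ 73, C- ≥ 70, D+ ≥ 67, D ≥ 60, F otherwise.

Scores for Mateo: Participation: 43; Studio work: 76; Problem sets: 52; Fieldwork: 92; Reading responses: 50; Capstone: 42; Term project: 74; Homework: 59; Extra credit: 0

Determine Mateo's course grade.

F

Studio work (76) ≤ Fieldwork (92), so Fieldwork stays at 92.
Weighted total:
  Participation 43 × 0.14 = 6.02
  Studio work 76 × 0.05 = 3.8
  Problem sets 52 × 0.06 = 3.12
  Fieldwork 92 × 0.14 = 12.88
  Reading responses 50 × 0.24 = 12
  Capstone 42 × 0.11 = 4.62
  Term project 74 × 0.13 = 9.62
  Homework 59 × 0.13 = 7.67
Sum = 59.73
Extra credit: 59.73 + 0 = 59.73
59.73 < 60 → F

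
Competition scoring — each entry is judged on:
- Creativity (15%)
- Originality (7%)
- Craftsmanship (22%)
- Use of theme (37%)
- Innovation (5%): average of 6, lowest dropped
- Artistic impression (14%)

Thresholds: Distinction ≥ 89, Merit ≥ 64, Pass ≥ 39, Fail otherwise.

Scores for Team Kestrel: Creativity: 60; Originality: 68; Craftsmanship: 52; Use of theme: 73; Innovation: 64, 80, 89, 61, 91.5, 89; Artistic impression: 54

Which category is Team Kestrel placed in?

Pass

Innovation: drop 61 → average of remaining 5 = 413.5/5 = 82.7
Weighted total:
  Creativity 60 × 0.15 = 9
  Originality 68 × 0.07 = 4.76
  Craftsmanship 52 × 0.22 = 11.44
  Use of theme 73 × 0.37 = 27.01
  Innovation 82.7 × 0.05 = 4.135
  Artistic impression 54 × 0.14 = 7.56
Sum = 63.905
63.905 is ≥ 39 and < 64 → Pass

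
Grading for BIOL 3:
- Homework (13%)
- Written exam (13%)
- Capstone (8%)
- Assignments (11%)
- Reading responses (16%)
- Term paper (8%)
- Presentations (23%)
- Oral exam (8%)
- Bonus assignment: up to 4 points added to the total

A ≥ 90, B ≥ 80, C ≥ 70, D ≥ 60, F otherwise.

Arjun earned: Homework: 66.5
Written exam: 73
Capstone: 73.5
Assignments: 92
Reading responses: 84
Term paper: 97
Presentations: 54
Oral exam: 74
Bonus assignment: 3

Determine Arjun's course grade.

Weighted total:
  Homework 66.5 × 0.13 = 8.645
  Written exam 73 × 0.13 = 9.49
  Capstone 73.5 × 0.08 = 5.88
  Assignments 92 × 0.11 = 10.12
  Reading responses 84 × 0.16 = 13.44
  Term paper 97 × 0.08 = 7.76
  Presentations 54 × 0.23 = 12.42
  Oral exam 74 × 0.08 = 5.92
Sum = 73.675
Bonus assignment: 73.675 + 3 = 76.675
76.675 is ≥ 70 and < 80 → C

C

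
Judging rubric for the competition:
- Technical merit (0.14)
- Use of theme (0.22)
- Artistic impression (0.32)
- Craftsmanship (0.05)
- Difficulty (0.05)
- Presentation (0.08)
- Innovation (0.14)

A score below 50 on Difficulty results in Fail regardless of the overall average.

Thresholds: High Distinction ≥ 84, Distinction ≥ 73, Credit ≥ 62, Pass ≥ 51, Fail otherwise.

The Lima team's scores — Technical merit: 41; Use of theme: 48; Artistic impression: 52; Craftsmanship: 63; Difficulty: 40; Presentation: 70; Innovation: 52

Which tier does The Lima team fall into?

Difficulty score 40 < 50: minimum not met.
Weighted total:
  Technical merit 41 × 0.14 = 5.74
  Use of theme 48 × 0.22 = 10.56
  Artistic impression 52 × 0.32 = 16.64
  Craftsmanship 63 × 0.05 = 3.15
  Difficulty 40 × 0.05 = 2
  Presentation 70 × 0.08 = 5.6
  Innovation 52 × 0.14 = 7.28
Sum = 50.97
Because the Difficulty minimum was not met, the result is Fail.

Fail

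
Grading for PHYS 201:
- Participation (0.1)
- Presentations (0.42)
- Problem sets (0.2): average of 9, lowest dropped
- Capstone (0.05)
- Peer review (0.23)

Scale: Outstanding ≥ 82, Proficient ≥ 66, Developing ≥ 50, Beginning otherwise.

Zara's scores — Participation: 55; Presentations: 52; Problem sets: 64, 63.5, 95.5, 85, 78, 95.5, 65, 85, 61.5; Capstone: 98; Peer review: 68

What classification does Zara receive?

Developing

Problem sets: drop 61.5 → average of remaining 8 = 631.5/8 = 78.9375
Weighted total:
  Participation 55 × 0.1 = 5.5
  Presentations 52 × 0.42 = 21.84
  Problem sets 78.9375 × 0.2 = 15.7875
  Capstone 98 × 0.05 = 4.9
  Peer review 68 × 0.23 = 15.64
Sum = 63.6675
63.6675 is ≥ 50 and < 66 → Developing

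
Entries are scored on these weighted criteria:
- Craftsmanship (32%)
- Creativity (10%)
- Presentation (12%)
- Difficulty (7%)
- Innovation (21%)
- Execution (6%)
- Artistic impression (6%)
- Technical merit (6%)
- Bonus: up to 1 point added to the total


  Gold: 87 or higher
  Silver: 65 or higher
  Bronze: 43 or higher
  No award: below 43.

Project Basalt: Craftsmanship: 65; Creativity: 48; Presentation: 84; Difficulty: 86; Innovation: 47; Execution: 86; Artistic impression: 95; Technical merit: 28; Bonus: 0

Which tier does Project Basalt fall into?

Weighted total:
  Craftsmanship 65 × 0.32 = 20.8
  Creativity 48 × 0.1 = 4.8
  Presentation 84 × 0.12 = 10.08
  Difficulty 86 × 0.07 = 6.02
  Innovation 47 × 0.21 = 9.87
  Execution 86 × 0.06 = 5.16
  Artistic impression 95 × 0.06 = 5.7
  Technical merit 28 × 0.06 = 1.68
Sum = 64.11
Bonus: 64.11 + 0 = 64.11
64.11 is ≥ 43 and < 65 → Bronze

Bronze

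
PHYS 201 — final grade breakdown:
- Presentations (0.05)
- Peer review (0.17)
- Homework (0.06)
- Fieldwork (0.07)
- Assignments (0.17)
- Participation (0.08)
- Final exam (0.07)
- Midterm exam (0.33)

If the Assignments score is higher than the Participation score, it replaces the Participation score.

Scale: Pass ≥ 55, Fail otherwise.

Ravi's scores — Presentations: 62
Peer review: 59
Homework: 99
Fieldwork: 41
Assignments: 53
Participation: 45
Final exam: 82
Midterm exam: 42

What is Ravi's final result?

Assignments (53) > Participation (45), so Participation counts as 53.
Weighted total:
  Presentations 62 × 0.05 = 3.1
  Peer review 59 × 0.17 = 10.03
  Homework 99 × 0.06 = 5.94
  Fieldwork 41 × 0.07 = 2.87
  Assignments 53 × 0.17 = 9.01
  Participation 53 × 0.08 = 4.24
  Final exam 82 × 0.07 = 5.74
  Midterm exam 42 × 0.33 = 13.86
Sum = 54.79
54.79 < 55 → Fail

Fail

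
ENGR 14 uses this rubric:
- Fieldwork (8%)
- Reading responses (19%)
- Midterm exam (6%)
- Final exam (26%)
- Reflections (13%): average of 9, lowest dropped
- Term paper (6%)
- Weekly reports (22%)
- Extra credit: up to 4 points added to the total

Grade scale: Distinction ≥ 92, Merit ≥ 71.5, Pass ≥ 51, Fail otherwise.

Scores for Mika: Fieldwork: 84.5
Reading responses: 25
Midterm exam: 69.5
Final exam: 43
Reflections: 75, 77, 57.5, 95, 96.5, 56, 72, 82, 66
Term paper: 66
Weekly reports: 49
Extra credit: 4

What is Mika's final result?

Reflections: drop 56 → average of remaining 8 = 621/8 = 77.625
Weighted total:
  Fieldwork 84.5 × 0.08 = 6.76
  Reading responses 25 × 0.19 = 4.75
  Midterm exam 69.5 × 0.06 = 4.17
  Final exam 43 × 0.26 = 11.18
  Reflections 77.625 × 0.13 = 10.09125
  Term paper 66 × 0.06 = 3.96
  Weekly reports 49 × 0.22 = 10.78
Sum = 51.69125
Extra credit: 51.69125 + 4 = 55.69125
55.69125 is ≥ 51 and < 71.5 → Pass

Pass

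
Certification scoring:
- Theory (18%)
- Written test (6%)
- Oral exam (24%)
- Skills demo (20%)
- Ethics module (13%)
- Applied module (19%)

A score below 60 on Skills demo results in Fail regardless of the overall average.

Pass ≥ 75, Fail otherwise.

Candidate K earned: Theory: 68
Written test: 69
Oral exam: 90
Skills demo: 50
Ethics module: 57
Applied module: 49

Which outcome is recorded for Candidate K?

Skills demo score 50 < 60: minimum not met.
Weighted total:
  Theory 68 × 0.18 = 12.24
  Written test 69 × 0.06 = 4.14
  Oral exam 90 × 0.24 = 21.6
  Skills demo 50 × 0.2 = 10
  Ethics module 57 × 0.13 = 7.41
  Applied module 49 × 0.19 = 9.31
Sum = 64.7
Because the Skills demo minimum was not met, the result is Fail.

Fail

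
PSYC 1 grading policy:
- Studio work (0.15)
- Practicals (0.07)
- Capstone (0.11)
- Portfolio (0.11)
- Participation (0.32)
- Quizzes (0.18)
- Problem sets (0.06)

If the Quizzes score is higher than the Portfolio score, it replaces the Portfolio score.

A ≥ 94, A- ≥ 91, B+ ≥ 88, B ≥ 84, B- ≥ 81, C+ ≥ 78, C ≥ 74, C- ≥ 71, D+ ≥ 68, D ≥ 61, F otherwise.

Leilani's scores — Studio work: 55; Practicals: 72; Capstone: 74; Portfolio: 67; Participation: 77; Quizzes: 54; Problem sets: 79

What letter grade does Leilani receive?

Quizzes (54) ≤ Portfolio (67), so Portfolio stays at 67.
Weighted total:
  Studio work 55 × 0.15 = 8.25
  Practicals 72 × 0.07 = 5.04
  Capstone 74 × 0.11 = 8.14
  Portfolio 67 × 0.11 = 7.37
  Participation 77 × 0.32 = 24.64
  Quizzes 54 × 0.18 = 9.72
  Problem sets 79 × 0.06 = 4.74
Sum = 67.9
67.9 is ≥ 61 and < 68 → D

D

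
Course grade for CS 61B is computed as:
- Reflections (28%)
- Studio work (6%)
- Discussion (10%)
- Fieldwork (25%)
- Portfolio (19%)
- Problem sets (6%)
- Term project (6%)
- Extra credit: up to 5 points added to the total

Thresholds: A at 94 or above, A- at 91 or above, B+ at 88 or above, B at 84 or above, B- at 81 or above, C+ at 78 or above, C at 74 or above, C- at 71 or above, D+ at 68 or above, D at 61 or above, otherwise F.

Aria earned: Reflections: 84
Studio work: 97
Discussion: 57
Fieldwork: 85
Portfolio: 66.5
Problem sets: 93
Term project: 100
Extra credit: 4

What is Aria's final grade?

Weighted total:
  Reflections 84 × 0.28 = 23.52
  Studio work 97 × 0.06 = 5.82
  Discussion 57 × 0.1 = 5.7
  Fieldwork 85 × 0.25 = 21.25
  Portfolio 66.5 × 0.19 = 12.635
  Problem sets 93 × 0.06 = 5.58
  Term project 100 × 0.06 = 6
Sum = 80.505
Extra credit: 80.505 + 4 = 84.505
84.505 is ≥ 84 and < 88 → B

B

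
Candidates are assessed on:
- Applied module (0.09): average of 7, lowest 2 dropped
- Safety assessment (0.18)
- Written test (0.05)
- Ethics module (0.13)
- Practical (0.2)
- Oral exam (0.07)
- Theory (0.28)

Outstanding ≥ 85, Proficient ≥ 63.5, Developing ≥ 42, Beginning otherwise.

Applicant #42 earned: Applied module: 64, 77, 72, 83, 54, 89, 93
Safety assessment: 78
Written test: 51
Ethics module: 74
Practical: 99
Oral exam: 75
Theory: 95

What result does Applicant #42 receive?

Outstanding

Applied module: drop 54, 64 → average of remaining 5 = 414/5 = 82.8
Weighted total:
  Applied module 82.8 × 0.09 = 7.452
  Safety assessment 78 × 0.18 = 14.04
  Written test 51 × 0.05 = 2.55
  Ethics module 74 × 0.13 = 9.62
  Practical 99 × 0.2 = 19.8
  Oral exam 75 × 0.07 = 5.25
  Theory 95 × 0.28 = 26.6
Sum = 85.312
85.312 ≥ 85 → Outstanding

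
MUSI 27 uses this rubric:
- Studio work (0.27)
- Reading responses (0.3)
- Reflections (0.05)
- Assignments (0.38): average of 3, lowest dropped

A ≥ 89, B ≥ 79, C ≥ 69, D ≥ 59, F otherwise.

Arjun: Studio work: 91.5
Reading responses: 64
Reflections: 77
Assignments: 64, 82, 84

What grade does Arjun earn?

Assignments: drop 64 → average of remaining 2 = 166/2 = 83
Weighted total:
  Studio work 91.5 × 0.27 = 24.705
  Reading responses 64 × 0.3 = 19.2
  Reflections 77 × 0.05 = 3.85
  Assignments 83 × 0.38 = 31.54
Sum = 79.295
79.295 is ≥ 79 and < 89 → B

B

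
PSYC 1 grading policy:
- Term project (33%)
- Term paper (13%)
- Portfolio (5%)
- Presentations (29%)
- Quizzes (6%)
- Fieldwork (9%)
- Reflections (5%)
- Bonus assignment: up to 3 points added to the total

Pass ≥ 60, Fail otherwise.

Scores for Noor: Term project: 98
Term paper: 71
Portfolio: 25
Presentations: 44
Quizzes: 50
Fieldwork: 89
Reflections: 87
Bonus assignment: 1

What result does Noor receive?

Pass

Weighted total:
  Term project 98 × 0.33 = 32.34
  Term paper 71 × 0.13 = 9.23
  Portfolio 25 × 0.05 = 1.25
  Presentations 44 × 0.29 = 12.76
  Quizzes 50 × 0.06 = 3
  Fieldwork 89 × 0.09 = 8.01
  Reflections 87 × 0.05 = 4.35
Sum = 70.94
Bonus assignment: 70.94 + 1 = 71.94
71.94 ≥ 60 → Pass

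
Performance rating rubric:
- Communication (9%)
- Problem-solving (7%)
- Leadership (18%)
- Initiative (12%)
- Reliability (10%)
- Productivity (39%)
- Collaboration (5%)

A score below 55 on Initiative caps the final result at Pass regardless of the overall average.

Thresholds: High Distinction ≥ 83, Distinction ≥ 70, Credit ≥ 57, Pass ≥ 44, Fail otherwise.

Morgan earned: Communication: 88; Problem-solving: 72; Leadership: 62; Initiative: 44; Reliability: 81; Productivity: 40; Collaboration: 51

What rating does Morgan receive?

Initiative score 44 < 55: minimum not met.
Weighted total:
  Communication 88 × 0.09 = 7.92
  Problem-solving 72 × 0.07 = 5.04
  Leadership 62 × 0.18 = 11.16
  Initiative 44 × 0.12 = 5.28
  Reliability 81 × 0.1 = 8.1
  Productivity 40 × 0.39 = 15.6
  Collaboration 51 × 0.05 = 2.55
Sum = 55.65
55.65 would be Pass; cap at Pass applies → Pass.

Pass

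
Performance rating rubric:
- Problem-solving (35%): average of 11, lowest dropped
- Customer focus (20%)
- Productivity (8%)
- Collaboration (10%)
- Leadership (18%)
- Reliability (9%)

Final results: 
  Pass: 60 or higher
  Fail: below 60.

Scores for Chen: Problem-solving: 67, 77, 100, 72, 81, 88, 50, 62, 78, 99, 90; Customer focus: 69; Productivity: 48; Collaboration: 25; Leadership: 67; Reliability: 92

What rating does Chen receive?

Pass

Problem-solving: drop 50 → average of remaining 10 = 814/10 = 81.4
Weighted total:
  Problem-solving 81.4 × 0.35 = 28.49
  Customer focus 69 × 0.2 = 13.8
  Productivity 48 × 0.08 = 3.84
  Collaboration 25 × 0.1 = 2.5
  Leadership 67 × 0.18 = 12.06
  Reliability 92 × 0.09 = 8.28
Sum = 68.97
68.97 ≥ 60 → Pass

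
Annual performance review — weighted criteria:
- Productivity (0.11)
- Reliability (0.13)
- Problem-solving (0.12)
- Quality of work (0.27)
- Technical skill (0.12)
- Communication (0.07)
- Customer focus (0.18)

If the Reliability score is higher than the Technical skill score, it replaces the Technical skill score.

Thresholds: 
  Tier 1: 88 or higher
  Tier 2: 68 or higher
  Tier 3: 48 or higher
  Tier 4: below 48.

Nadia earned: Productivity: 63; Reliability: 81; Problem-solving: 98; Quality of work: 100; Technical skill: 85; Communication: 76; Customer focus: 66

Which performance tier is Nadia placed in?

Reliability (81) ≤ Technical skill (85), so Technical skill stays at 85.
Weighted total:
  Productivity 63 × 0.11 = 6.93
  Reliability 81 × 0.13 = 10.53
  Problem-solving 98 × 0.12 = 11.76
  Quality of work 100 × 0.27 = 27
  Technical skill 85 × 0.12 = 10.2
  Communication 76 × 0.07 = 5.32
  Customer focus 66 × 0.18 = 11.88
Sum = 83.62
83.62 is ≥ 68 and < 88 → Tier 2

Tier 2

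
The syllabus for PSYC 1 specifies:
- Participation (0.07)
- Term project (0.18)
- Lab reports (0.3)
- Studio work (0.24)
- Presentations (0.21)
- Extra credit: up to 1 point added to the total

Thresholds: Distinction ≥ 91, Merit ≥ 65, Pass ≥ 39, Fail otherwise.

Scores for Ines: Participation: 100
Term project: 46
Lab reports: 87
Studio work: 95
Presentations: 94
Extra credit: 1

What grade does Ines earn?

Weighted total:
  Participation 100 × 0.07 = 7
  Term project 46 × 0.18 = 8.28
  Lab reports 87 × 0.3 = 26.1
  Studio work 95 × 0.24 = 22.8
  Presentations 94 × 0.21 = 19.74
Sum = 83.92
Extra credit: 83.92 + 1 = 84.92
84.92 is ≥ 65 and < 91 → Merit

Merit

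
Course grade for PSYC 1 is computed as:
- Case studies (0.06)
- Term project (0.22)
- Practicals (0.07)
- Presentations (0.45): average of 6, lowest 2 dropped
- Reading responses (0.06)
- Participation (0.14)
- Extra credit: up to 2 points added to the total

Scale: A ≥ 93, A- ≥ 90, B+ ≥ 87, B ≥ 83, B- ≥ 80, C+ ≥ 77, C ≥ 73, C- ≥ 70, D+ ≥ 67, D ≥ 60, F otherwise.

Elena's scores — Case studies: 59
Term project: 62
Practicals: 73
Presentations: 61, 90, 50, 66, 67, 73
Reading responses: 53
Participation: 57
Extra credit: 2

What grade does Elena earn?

Presentations: drop 50, 61 → average of remaining 4 = 296/4 = 74
Weighted total:
  Case studies 59 × 0.06 = 3.54
  Term project 62 × 0.22 = 13.64
  Practicals 73 × 0.07 = 5.11
  Presentations 74 × 0.45 = 33.3
  Reading responses 53 × 0.06 = 3.18
  Participation 57 × 0.14 = 7.98
Sum = 66.75
Extra credit: 66.75 + 2 = 68.75
68.75 is ≥ 67 and < 70 → D+

D+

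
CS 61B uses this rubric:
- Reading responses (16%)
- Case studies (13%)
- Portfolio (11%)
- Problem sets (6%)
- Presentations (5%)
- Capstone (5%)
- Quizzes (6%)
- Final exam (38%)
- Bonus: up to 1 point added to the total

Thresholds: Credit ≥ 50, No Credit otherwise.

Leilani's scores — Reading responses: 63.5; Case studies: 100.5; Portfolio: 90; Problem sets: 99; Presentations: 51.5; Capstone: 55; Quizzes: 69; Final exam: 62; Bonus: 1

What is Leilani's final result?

Credit

Weighted total:
  Reading responses 63.5 × 0.16 = 10.16
  Case studies 100.5 × 0.13 = 13.065
  Portfolio 90 × 0.11 = 9.9
  Problem sets 99 × 0.06 = 5.94
  Presentations 51.5 × 0.05 = 2.575
  Capstone 55 × 0.05 = 2.75
  Quizzes 69 × 0.06 = 4.14
  Final exam 62 × 0.38 = 23.56
Sum = 72.09
Bonus: 72.09 + 1 = 73.09
73.09 ≥ 50 → Credit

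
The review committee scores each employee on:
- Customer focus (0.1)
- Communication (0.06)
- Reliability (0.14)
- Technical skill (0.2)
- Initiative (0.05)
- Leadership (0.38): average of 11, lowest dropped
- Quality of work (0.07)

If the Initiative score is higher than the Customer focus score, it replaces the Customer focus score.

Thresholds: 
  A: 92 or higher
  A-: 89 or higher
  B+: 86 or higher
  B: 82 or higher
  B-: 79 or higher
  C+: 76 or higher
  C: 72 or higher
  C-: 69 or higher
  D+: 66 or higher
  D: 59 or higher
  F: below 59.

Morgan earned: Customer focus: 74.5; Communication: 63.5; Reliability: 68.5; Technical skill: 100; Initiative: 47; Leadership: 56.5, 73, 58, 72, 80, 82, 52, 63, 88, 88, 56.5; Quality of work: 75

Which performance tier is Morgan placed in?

Leadership: drop 52 → average of remaining 10 = 717/10 = 71.7
Initiative (47) ≤ Customer focus (74.5), so Customer focus stays at 74.5.
Weighted total:
  Customer focus 74.5 × 0.1 = 7.45
  Communication 63.5 × 0.06 = 3.81
  Reliability 68.5 × 0.14 = 9.59
  Technical skill 100 × 0.2 = 20
  Initiative 47 × 0.05 = 2.35
  Leadership 71.7 × 0.38 = 27.246
  Quality of work 75 × 0.07 = 5.25
Sum = 75.696
75.696 is ≥ 72 and < 76 → C

C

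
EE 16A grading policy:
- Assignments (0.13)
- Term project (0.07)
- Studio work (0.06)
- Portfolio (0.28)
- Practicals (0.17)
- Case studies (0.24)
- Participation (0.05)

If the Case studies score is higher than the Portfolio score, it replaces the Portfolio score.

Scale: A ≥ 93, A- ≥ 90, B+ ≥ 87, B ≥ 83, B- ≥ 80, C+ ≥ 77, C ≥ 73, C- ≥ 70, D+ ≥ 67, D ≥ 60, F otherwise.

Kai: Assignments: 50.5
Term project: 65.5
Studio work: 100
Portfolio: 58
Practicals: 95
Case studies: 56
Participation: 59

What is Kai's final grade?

Case studies (56) ≤ Portfolio (58), so Portfolio stays at 58.
Weighted total:
  Assignments 50.5 × 0.13 = 6.565
  Term project 65.5 × 0.07 = 4.585
  Studio work 100 × 0.06 = 6
  Portfolio 58 × 0.28 = 16.24
  Practicals 95 × 0.17 = 16.15
  Case studies 56 × 0.24 = 13.44
  Participation 59 × 0.05 = 2.95
Sum = 65.93
65.93 is ≥ 60 and < 67 → D

D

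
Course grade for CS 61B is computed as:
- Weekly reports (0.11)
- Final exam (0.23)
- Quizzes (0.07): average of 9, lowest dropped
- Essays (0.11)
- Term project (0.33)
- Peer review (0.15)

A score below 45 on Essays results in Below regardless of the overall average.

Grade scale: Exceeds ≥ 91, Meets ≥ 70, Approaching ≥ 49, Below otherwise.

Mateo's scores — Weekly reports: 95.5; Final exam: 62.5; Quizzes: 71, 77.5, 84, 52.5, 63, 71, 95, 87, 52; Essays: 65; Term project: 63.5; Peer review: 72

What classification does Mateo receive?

Quizzes: drop 52 → average of remaining 8 = 601/8 = 75.125
Essays score 65 ≥ 45: minimum met.
Weighted total:
  Weekly reports 95.5 × 0.11 = 10.505
  Final exam 62.5 × 0.23 = 14.375
  Quizzes 75.125 × 0.07 = 5.25875
  Essays 65 × 0.11 = 7.15
  Term project 63.5 × 0.33 = 20.955
  Peer review 72 × 0.15 = 10.8
Sum = 69.04375
69.04375 is ≥ 49 and < 70 → Approaching

Approaching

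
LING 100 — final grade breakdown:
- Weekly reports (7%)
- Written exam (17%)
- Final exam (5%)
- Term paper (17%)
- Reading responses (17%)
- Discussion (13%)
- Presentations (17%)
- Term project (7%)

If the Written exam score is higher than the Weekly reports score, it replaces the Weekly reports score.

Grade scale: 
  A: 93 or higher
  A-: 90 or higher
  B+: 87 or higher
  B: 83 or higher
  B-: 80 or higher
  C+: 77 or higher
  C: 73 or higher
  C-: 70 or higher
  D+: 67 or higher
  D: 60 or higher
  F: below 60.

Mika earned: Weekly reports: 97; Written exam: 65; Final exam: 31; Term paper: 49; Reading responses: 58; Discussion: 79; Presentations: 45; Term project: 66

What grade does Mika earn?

D

Written exam (65) ≤ Weekly reports (97), so Weekly reports stays at 97.
Weighted total:
  Weekly reports 97 × 0.07 = 6.79
  Written exam 65 × 0.17 = 11.05
  Final exam 31 × 0.05 = 1.55
  Term paper 49 × 0.17 = 8.33
  Reading responses 58 × 0.17 = 9.86
  Discussion 79 × 0.13 = 10.27
  Presentations 45 × 0.17 = 7.65
  Term project 66 × 0.07 = 4.62
Sum = 60.12
60.12 is ≥ 60 and < 67 → D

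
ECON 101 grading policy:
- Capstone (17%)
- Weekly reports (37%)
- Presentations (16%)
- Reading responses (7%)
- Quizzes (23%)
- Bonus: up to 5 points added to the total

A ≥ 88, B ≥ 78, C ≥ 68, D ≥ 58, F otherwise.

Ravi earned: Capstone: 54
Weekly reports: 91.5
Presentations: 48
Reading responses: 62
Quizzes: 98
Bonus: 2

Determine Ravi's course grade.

Weighted total:
  Capstone 54 × 0.17 = 9.18
  Weekly reports 91.5 × 0.37 = 33.855
  Presentations 48 × 0.16 = 7.68
  Reading responses 62 × 0.07 = 4.34
  Quizzes 98 × 0.23 = 22.54
Sum = 77.595
Bonus: 77.595 + 2 = 79.595
79.595 is ≥ 78 and < 88 → B

B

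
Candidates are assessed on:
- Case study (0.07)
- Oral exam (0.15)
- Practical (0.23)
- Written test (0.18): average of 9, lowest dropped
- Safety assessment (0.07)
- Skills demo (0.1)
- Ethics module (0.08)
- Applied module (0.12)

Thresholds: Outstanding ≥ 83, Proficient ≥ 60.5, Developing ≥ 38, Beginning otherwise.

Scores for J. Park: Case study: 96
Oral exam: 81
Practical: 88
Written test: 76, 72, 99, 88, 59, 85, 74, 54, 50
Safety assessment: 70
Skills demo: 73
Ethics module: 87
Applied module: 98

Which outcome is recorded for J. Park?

Outstanding

Written test: drop 50 → average of remaining 8 = 607/8 = 75.875
Weighted total:
  Case study 96 × 0.07 = 6.72
  Oral exam 81 × 0.15 = 12.15
  Practical 88 × 0.23 = 20.24
  Written test 75.875 × 0.18 = 13.6575
  Safety assessment 70 × 0.07 = 4.9
  Skills demo 73 × 0.1 = 7.3
  Ethics module 87 × 0.08 = 6.96
  Applied module 98 × 0.12 = 11.76
Sum = 83.6875
83.6875 ≥ 83 → Outstanding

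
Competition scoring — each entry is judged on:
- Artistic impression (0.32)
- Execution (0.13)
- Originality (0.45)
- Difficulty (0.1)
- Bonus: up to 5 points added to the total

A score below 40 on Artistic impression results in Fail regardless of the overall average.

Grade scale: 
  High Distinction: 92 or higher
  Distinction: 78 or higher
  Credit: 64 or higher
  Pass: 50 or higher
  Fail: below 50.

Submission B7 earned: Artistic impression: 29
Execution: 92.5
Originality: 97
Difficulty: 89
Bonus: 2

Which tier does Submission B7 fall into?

Fail

Artistic impression score 29 < 40: minimum not met.
Weighted total:
  Artistic impression 29 × 0.32 = 9.28
  Execution 92.5 × 0.13 = 12.025
  Originality 97 × 0.45 = 43.65
  Difficulty 89 × 0.1 = 8.9
Sum = 73.855
Bonus: 73.855 + 2 = 75.855
Because the Artistic impression minimum was not met, the result is Fail.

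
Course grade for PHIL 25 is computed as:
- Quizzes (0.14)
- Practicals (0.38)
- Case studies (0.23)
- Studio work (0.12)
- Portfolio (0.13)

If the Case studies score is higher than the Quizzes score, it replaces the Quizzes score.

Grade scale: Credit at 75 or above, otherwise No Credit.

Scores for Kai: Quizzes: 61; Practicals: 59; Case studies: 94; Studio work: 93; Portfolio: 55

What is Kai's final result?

Case studies (94) > Quizzes (61), so Quizzes counts as 94.
Weighted total:
  Quizzes 94 × 0.14 = 13.16
  Practicals 59 × 0.38 = 22.42
  Case studies 94 × 0.23 = 21.62
  Studio work 93 × 0.12 = 11.16
  Portfolio 55 × 0.13 = 7.15
Sum = 75.51
75.51 ≥ 75 → Credit

Credit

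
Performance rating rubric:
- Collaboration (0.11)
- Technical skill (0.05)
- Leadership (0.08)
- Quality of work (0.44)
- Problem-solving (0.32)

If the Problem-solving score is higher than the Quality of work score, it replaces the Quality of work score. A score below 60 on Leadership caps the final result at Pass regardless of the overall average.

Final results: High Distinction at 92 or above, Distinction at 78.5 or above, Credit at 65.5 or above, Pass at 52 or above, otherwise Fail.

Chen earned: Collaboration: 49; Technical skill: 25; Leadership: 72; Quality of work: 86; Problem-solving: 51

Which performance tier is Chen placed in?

Credit

Problem-solving (51) ≤ Quality of work (86), so Quality of work stays at 86.
Leadership score 72 ≥ 60: minimum met.
Weighted total:
  Collaboration 49 × 0.11 = 5.39
  Technical skill 25 × 0.05 = 1.25
  Leadership 72 × 0.08 = 5.76
  Quality of work 86 × 0.44 = 37.84
  Problem-solving 51 × 0.32 = 16.32
Sum = 66.56
66.56 is ≥ 65.5 and < 78.5 → Credit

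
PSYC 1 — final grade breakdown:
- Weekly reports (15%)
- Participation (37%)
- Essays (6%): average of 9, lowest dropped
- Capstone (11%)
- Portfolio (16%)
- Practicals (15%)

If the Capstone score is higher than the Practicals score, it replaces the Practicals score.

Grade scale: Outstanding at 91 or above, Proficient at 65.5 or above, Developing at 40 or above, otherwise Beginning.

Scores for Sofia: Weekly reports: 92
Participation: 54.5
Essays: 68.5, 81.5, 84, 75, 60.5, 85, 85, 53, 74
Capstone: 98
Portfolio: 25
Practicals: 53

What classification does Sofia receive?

Essays: drop 53 → average of remaining 8 = 613.5/8 = 76.6875
Capstone (98) > Practicals (53), so Practicals counts as 98.
Weighted total:
  Weekly reports 92 × 0.15 = 13.8
  Participation 54.5 × 0.37 = 20.165
  Essays 76.6875 × 0.06 = 4.60125
  Capstone 98 × 0.11 = 10.78
  Portfolio 25 × 0.16 = 4
  Practicals 98 × 0.15 = 14.7
Sum = 68.04625
68.04625 is ≥ 65.5 and < 91 → Proficient

Proficient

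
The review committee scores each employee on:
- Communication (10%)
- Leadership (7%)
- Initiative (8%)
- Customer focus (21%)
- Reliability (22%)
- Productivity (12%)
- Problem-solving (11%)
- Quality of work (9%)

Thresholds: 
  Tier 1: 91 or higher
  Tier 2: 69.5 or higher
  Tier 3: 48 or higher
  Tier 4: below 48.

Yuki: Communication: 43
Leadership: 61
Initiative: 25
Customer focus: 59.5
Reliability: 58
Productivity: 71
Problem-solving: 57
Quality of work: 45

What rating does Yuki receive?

Weighted total:
  Communication 43 × 0.1 = 4.3
  Leadership 61 × 0.07 = 4.27
  Initiative 25 × 0.08 = 2
  Customer focus 59.5 × 0.21 = 12.495
  Reliability 58 × 0.22 = 12.76
  Productivity 71 × 0.12 = 8.52
  Problem-solving 57 × 0.11 = 6.27
  Quality of work 45 × 0.09 = 4.05
Sum = 54.665
54.665 is ≥ 48 and < 69.5 → Tier 3

Tier 3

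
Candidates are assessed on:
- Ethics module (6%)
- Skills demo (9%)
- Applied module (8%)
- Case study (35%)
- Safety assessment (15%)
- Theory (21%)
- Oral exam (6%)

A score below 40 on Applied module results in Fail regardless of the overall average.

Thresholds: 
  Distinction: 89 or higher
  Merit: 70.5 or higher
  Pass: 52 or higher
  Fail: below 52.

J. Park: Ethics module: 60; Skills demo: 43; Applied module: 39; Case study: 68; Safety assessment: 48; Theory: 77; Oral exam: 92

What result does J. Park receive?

Applied module score 39 < 40: minimum not met.
Weighted total:
  Ethics module 60 × 0.06 = 3.6
  Skills demo 43 × 0.09 = 3.87
  Applied module 39 × 0.08 = 3.12
  Case study 68 × 0.35 = 23.8
  Safety assessment 48 × 0.15 = 7.2
  Theory 77 × 0.21 = 16.17
  Oral exam 92 × 0.06 = 5.52
Sum = 63.28
Because the Applied module minimum was not met, the result is Fail.

Fail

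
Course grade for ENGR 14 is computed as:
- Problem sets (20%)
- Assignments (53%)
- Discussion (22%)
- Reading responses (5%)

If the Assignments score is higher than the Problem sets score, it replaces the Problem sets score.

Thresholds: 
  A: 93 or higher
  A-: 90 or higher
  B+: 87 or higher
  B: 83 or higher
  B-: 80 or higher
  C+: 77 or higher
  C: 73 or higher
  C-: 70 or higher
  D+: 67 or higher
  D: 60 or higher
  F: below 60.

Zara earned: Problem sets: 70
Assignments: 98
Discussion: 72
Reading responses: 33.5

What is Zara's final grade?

Assignments (98) > Problem sets (70), so Problem sets counts as 98.
Weighted total:
  Problem sets 98 × 0.2 = 19.6
  Assignments 98 × 0.53 = 51.94
  Discussion 72 × 0.22 = 15.84
  Reading responses 33.5 × 0.05 = 1.675
Sum = 89.055
89.055 is ≥ 87 and < 90 → B+

B+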